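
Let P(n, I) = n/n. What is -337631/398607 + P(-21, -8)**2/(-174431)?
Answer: -58893711568/69529417617 ≈ -0.84703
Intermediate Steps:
P(n, I) = 1
-337631/398607 + P(-21, -8)**2/(-174431) = -337631/398607 + 1**2/(-174431) = -337631*1/398607 + 1*(-1/174431) = -337631/398607 - 1/174431 = -58893711568/69529417617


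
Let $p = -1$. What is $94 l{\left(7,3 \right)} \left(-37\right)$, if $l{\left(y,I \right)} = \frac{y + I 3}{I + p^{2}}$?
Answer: $-13912$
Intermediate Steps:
$l{\left(y,I \right)} = \frac{y + 3 I}{1 + I}$ ($l{\left(y,I \right)} = \frac{y + I 3}{I + \left(-1\right)^{2}} = \frac{y + 3 I}{I + 1} = \frac{y + 3 I}{1 + I}$)
$94 l{\left(7,3 \right)} \left(-37\right) = 94 \frac{7 + 3 \cdot 3}{1 + 3} \left(-37\right) = 94 \frac{7 + 9}{4} \left(-37\right) = 94 \cdot \frac{1}{4} \cdot 16 \left(-37\right) = 94 \cdot 4 \left(-37\right) = 376 \left(-37\right) = -13912$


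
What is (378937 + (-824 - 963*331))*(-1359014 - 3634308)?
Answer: -296403593920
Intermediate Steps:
(378937 + (-824 - 963*331))*(-1359014 - 3634308) = (378937 + (-824 - 318753))*(-4993322) = (378937 - 319577)*(-4993322) = 59360*(-4993322) = -296403593920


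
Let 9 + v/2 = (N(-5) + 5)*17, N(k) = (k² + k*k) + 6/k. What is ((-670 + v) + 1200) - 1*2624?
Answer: -1414/5 ≈ -282.80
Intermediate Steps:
N(k) = 2*k² + 6/k (N(k) = (k² + k²) + 6/k = 2*k² + 6/k)
v = 9056/5 (v = -18 + 2*((2*(3 + (-5)³)/(-5) + 5)*17) = -18 + 2*((2*(-⅕)*(3 - 125) + 5)*17) = -18 + 2*((2*(-⅕)*(-122) + 5)*17) = -18 + 2*((244/5 + 5)*17) = -18 + 2*((269/5)*17) = -18 + 2*(4573/5) = -18 + 9146/5 = 9056/5 ≈ 1811.2)
((-670 + v) + 1200) - 1*2624 = ((-670 + 9056/5) + 1200) - 1*2624 = (5706/5 + 1200) - 2624 = 11706/5 - 2624 = -1414/5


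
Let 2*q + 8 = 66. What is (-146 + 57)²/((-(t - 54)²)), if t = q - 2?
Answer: -7921/729 ≈ -10.866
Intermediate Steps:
q = 29 (q = -4 + (½)*66 = -4 + 33 = 29)
t = 27 (t = 29 - 2 = 27)
(-146 + 57)²/((-(t - 54)²)) = (-146 + 57)²/((-(27 - 54)²)) = (-89)²/((-1*(-27)²)) = 7921/((-1*729)) = 7921/(-729) = 7921*(-1/729) = -7921/729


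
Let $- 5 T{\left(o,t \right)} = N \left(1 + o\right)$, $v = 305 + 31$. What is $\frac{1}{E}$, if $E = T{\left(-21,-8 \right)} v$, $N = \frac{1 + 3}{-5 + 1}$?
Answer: $- \frac{1}{1344} \approx -0.00074405$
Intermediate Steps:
$v = 336$
$N = -1$ ($N = \frac{4}{-4} = 4 \left(- \frac{1}{4}\right) = -1$)
$T{\left(o,t \right)} = \frac{1}{5} + \frac{o}{5}$ ($T{\left(o,t \right)} = - \frac{\left(-1\right) \left(1 + o\right)}{5} = - \frac{-1 - o}{5} = \frac{1}{5} + \frac{o}{5}$)
$E = -1344$ ($E = \left(\frac{1}{5} + \frac{1}{5} \left(-21\right)\right) 336 = \left(\frac{1}{5} - \frac{21}{5}\right) 336 = \left(-4\right) 336 = -1344$)
$\frac{1}{E} = \frac{1}{-1344} = - \frac{1}{1344}$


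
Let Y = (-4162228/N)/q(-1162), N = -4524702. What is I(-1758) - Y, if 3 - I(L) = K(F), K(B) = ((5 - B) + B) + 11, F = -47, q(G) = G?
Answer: -2440928078/187775133 ≈ -12.999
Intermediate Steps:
Y = -148651/187775133 (Y = -4162228/(-4524702)/(-1162) = -4162228*(-1/4524702)*(-1/1162) = (297302/323193)*(-1/1162) = -148651/187775133 ≈ -0.00079164)
K(B) = 16 (K(B) = 5 + 11 = 16)
I(L) = -13 (I(L) = 3 - 1*16 = 3 - 16 = -13)
I(-1758) - Y = -13 - 1*(-148651/187775133) = -13 + 148651/187775133 = -2440928078/187775133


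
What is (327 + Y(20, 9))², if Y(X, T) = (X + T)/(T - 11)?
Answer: 390625/4 ≈ 97656.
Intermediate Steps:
Y(X, T) = (T + X)/(-11 + T)
(327 + Y(20, 9))² = (327 + (9 + 20)/(-11 + 9))² = (327 + 29/(-2))² = (327 - ½*29)² = (327 - 29/2)² = (625/2)² = 390625/4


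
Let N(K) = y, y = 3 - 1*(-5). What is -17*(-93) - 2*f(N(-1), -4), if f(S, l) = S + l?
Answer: 1573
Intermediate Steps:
y = 8 (y = 3 + 5 = 8)
N(K) = 8
-17*(-93) - 2*f(N(-1), -4) = -17*(-93) - 2*(8 - 4) = 1581 - 2*4 = 1581 - 8 = 1573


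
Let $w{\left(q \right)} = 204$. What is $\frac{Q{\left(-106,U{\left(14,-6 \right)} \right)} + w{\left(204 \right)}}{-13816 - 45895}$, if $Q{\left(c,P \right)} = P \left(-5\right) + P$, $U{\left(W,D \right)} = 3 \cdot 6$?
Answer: $- \frac{132}{59711} \approx -0.0022106$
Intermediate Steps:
$U{\left(W,D \right)} = 18$
$Q{\left(c,P \right)} = - 4 P$ ($Q{\left(c,P \right)} = - 5 P + P = - 4 P$)
$\frac{Q{\left(-106,U{\left(14,-6 \right)} \right)} + w{\left(204 \right)}}{-13816 - 45895} = \frac{\left(-4\right) 18 + 204}{-13816 - 45895} = \frac{-72 + 204}{-59711} = 132 \left(- \frac{1}{59711}\right) = - \frac{132}{59711}$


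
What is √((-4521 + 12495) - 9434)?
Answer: 2*I*√365 ≈ 38.21*I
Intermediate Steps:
√((-4521 + 12495) - 9434) = √(7974 - 9434) = √(-1460) = 2*I*√365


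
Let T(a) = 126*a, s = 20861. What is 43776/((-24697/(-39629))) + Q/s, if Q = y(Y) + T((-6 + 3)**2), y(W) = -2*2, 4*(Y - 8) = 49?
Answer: 36189672016154/515204117 ≈ 70243.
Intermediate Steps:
Y = 81/4 (Y = 8 + (1/4)*49 = 8 + 49/4 = 81/4 ≈ 20.250)
y(W) = -4
Q = 1130 (Q = -4 + 126*(-6 + 3)**2 = -4 + 126*(-3)**2 = -4 + 126*9 = -4 + 1134 = 1130)
43776/((-24697/(-39629))) + Q/s = 43776/((-24697/(-39629))) + 1130/20861 = 43776/((-24697*(-1/39629))) + 1130*(1/20861) = 43776/(24697/39629) + 1130/20861 = 43776*(39629/24697) + 1130/20861 = 1734799104/24697 + 1130/20861 = 36189672016154/515204117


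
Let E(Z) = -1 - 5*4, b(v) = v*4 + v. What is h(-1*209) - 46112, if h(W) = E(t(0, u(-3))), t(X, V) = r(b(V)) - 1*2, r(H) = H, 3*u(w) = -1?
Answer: -46133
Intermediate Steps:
u(w) = -⅓ (u(w) = (⅓)*(-1) = -⅓)
b(v) = 5*v (b(v) = 4*v + v = 5*v)
t(X, V) = -2 + 5*V (t(X, V) = 5*V - 1*2 = 5*V - 2 = -2 + 5*V)
E(Z) = -21 (E(Z) = -1 - 20 = -21)
h(W) = -21
h(-1*209) - 46112 = -21 - 46112 = -46133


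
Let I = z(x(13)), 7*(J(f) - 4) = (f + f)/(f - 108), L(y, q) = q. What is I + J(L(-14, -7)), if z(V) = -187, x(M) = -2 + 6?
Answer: -21043/115 ≈ -182.98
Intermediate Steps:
x(M) = 4
J(f) = 4 + 2*f/(7*(-108 + f)) (J(f) = 4 + ((f + f)/(f - 108))/7 = 4 + ((2*f)/(-108 + f))/7 = 4 + (2*f/(-108 + f))/7 = 4 + 2*f/(7*(-108 + f)))
I = -187
I + J(L(-14, -7)) = -187 + 6*(-504 + 5*(-7))/(7*(-108 - 7)) = -187 + (6/7)*(-504 - 35)/(-115) = -187 + (6/7)*(-1/115)*(-539) = -187 + 462/115 = -21043/115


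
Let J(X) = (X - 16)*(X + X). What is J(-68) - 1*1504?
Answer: 9920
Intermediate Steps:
J(X) = 2*X*(-16 + X) (J(X) = (-16 + X)*(2*X) = 2*X*(-16 + X))
J(-68) - 1*1504 = 2*(-68)*(-16 - 68) - 1*1504 = 2*(-68)*(-84) - 1504 = 11424 - 1504 = 9920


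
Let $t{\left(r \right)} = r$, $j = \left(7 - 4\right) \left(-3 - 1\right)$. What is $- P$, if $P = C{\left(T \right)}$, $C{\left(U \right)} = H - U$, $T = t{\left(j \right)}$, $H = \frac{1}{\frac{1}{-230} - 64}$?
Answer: $- \frac{176422}{14721} \approx -11.984$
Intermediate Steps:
$j = -12$ ($j = 3 \left(-4\right) = -12$)
$H = - \frac{230}{14721}$ ($H = \frac{1}{- \frac{1}{230} - 64} = \frac{1}{- \frac{14721}{230}} = - \frac{230}{14721} \approx -0.015624$)
$T = -12$
$C{\left(U \right)} = - \frac{230}{14721} - U$
$P = \frac{176422}{14721}$ ($P = - \frac{230}{14721} - -12 = - \frac{230}{14721} + 12 = \frac{176422}{14721} \approx 11.984$)
$- P = \left(-1\right) \frac{176422}{14721} = - \frac{176422}{14721}$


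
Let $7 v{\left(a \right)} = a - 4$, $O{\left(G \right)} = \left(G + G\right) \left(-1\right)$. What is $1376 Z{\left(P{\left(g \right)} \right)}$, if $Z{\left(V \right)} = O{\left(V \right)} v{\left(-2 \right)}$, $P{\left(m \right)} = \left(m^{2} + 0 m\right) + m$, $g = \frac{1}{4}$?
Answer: $\frac{5160}{7} \approx 737.14$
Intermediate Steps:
$g = \frac{1}{4} \approx 0.25$
$O{\left(G \right)} = - 2 G$ ($O{\left(G \right)} = 2 G \left(-1\right) = - 2 G$)
$v{\left(a \right)} = - \frac{4}{7} + \frac{a}{7}$ ($v{\left(a \right)} = \frac{a - 4}{7} = \frac{-4 + a}{7} = - \frac{4}{7} + \frac{a}{7}$)
$P{\left(m \right)} = m + m^{2}$ ($P{\left(m \right)} = \left(m^{2} + 0\right) + m = m^{2} + m = m + m^{2}$)
$Z{\left(V \right)} = \frac{12 V}{7}$ ($Z{\left(V \right)} = - 2 V \left(- \frac{4}{7} + \frac{1}{7} \left(-2\right)\right) = - 2 V \left(- \frac{4}{7} - \frac{2}{7}\right) = - 2 V \left(- \frac{6}{7}\right) = \frac{12 V}{7}$)
$1376 Z{\left(P{\left(g \right)} \right)} = 1376 \frac{12 \frac{1 + \frac{1}{4}}{4}}{7} = 1376 \frac{12 \cdot \frac{1}{4} \cdot \frac{5}{4}}{7} = 1376 \cdot \frac{12}{7} \cdot \frac{5}{16} = 1376 \cdot \frac{15}{28} = \frac{5160}{7}$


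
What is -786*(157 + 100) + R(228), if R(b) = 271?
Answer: -201731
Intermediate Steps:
-786*(157 + 100) + R(228) = -786*(157 + 100) + 271 = -786*257 + 271 = -202002 + 271 = -201731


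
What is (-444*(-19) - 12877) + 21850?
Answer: 17409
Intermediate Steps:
(-444*(-19) - 12877) + 21850 = (8436 - 12877) + 21850 = -4441 + 21850 = 17409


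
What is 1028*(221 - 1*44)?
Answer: 181956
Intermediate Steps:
1028*(221 - 1*44) = 1028*(221 - 44) = 1028*177 = 181956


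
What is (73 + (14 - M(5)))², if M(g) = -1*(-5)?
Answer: 6724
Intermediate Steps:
M(g) = 5
(73 + (14 - M(5)))² = (73 + (14 - 1*5))² = (73 + (14 - 5))² = (73 + 9)² = 82² = 6724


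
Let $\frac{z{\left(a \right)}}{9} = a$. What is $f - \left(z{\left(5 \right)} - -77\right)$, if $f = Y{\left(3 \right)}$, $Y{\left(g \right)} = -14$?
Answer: $-136$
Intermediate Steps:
$z{\left(a \right)} = 9 a$
$f = -14$
$f - \left(z{\left(5 \right)} - -77\right) = -14 - \left(9 \cdot 5 - -77\right) = -14 - \left(45 + 77\right) = -14 - 122 = -136$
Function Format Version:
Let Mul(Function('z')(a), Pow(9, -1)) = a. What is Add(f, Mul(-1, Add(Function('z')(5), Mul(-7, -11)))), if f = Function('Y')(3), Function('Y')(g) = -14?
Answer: -136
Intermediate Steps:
Function('z')(a) = Mul(9, a)
f = -14
Add(f, Mul(-1, Add(Function('z')(5), Mul(-7, -11)))) = Add(-14, Mul(-1, Add(Mul(9, 5), Mul(-7, -11)))) = Add(-14, Mul(-1, Add(45, 77))) = Add(-14, Mul(-1, 122)) = Add(-14, -122) = -136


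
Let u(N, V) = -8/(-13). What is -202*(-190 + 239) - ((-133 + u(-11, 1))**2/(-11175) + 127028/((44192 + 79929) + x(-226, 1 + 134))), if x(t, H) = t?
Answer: -463171294180531/46796999925 ≈ -9897.5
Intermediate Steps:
u(N, V) = 8/13 (u(N, V) = -8*(-1/13) = 8/13)
-202*(-190 + 239) - ((-133 + u(-11, 1))**2/(-11175) + 127028/((44192 + 79929) + x(-226, 1 + 134))) = -202*(-190 + 239) - ((-133 + 8/13)**2/(-11175) + 127028/((44192 + 79929) - 226)) = -202*49 - ((-1721/13)**2*(-1/11175) + 127028/(124121 - 226)) = -9898 - ((2961841/169)*(-1/11175) + 127028/123895) = -9898 - (-2961841/1888575 + 127028*(1/123895)) = -9898 - (-2961841/1888575 + 127028/123895) = -9898 - 1*(-25411077119/46796999925) = -9898 + 25411077119/46796999925 = -463171294180531/46796999925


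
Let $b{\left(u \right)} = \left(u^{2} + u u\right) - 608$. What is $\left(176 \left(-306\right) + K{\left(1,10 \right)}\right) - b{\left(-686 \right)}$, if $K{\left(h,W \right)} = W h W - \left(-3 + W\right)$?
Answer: $-994347$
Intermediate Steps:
$b{\left(u \right)} = -608 + 2 u^{2}$ ($b{\left(u \right)} = \left(u^{2} + u^{2}\right) - 608 = 2 u^{2} - 608 = -608 + 2 u^{2}$)
$K{\left(h,W \right)} = 3 - W + h W^{2}$ ($K{\left(h,W \right)} = h W^{2} - \left(-3 + W\right) = 3 - W + h W^{2}$)
$\left(176 \left(-306\right) + K{\left(1,10 \right)}\right) - b{\left(-686 \right)} = \left(176 \left(-306\right) + \left(3 - 10 + 1 \cdot 10^{2}\right)\right) - \left(-608 + 2 \left(-686\right)^{2}\right) = \left(-53856 + \left(3 - 10 + 1 \cdot 100\right)\right) - \left(-608 + 2 \cdot 470596\right) = \left(-53856 + \left(3 - 10 + 100\right)\right) - \left(-608 + 941192\right) = \left(-53856 + 93\right) - 940584 = -53763 - 940584 = -994347$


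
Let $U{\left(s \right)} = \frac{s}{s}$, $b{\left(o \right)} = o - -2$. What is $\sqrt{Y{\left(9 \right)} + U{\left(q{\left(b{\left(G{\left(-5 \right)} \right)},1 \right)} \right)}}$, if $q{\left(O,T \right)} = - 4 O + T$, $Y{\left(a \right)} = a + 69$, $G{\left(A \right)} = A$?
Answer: $\sqrt{79} \approx 8.8882$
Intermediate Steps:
$Y{\left(a \right)} = 69 + a$
$b{\left(o \right)} = 2 + o$ ($b{\left(o \right)} = o + 2 = 2 + o$)
$q{\left(O,T \right)} = T - 4 O$
$U{\left(s \right)} = 1$
$\sqrt{Y{\left(9 \right)} + U{\left(q{\left(b{\left(G{\left(-5 \right)} \right)},1 \right)} \right)}} = \sqrt{\left(69 + 9\right) + 1} = \sqrt{78 + 1} = \sqrt{79}$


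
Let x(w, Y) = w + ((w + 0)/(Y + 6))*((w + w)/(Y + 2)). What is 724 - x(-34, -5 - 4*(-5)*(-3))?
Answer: 2815174/3717 ≈ 757.38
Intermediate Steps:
x(w, Y) = w + 2*w²/((2 + Y)*(6 + Y)) (x(w, Y) = w + (w/(6 + Y))*((2*w)/(2 + Y)) = w + (w/(6 + Y))*(2*w/(2 + Y)) = w + 2*w²/((2 + Y)*(6 + Y)))
724 - x(-34, -5 - 4*(-5)*(-3)) = 724 - (-34)*(12 + (-5 - 4*(-5)*(-3))² + 2*(-34) + 8*(-5 - 4*(-5)*(-3)))/(12 + (-5 - 4*(-5)*(-3))² + 8*(-5 - 4*(-5)*(-3))) = 724 - (-34)*(12 + (-5 + 20*(-3))² - 68 + 8*(-5 + 20*(-3)))/(12 + (-5 + 20*(-3))² + 8*(-5 + 20*(-3))) = 724 - (-34)*(12 + (-5 - 60)² - 68 + 8*(-5 - 60))/(12 + (-5 - 60)² + 8*(-5 - 60)) = 724 - (-34)*(12 + (-65)² - 68 + 8*(-65))/(12 + (-65)² + 8*(-65)) = 724 - (-34)*(12 + 4225 - 68 - 520)/(12 + 4225 - 520) = 724 - (-34)*3649/3717 = 724 - 1*(-124066/3717) = 724 + 124066/3717 = 2815174/3717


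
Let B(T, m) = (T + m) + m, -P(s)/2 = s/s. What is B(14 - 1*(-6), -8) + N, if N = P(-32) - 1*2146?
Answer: -2144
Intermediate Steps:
P(s) = -2 (P(s) = -2*s/s = -2*1 = -2)
B(T, m) = T + 2*m
N = -2148 (N = -2 - 1*2146 = -2 - 2146 = -2148)
B(14 - 1*(-6), -8) + N = ((14 - 1*(-6)) + 2*(-8)) - 2148 = ((14 + 6) - 16) - 2148 = (20 - 16) - 2148 = 4 - 2148 = -2144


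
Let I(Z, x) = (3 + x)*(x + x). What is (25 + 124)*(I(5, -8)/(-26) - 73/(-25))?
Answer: -7599/325 ≈ -23.382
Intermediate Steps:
I(Z, x) = 2*x*(3 + x) (I(Z, x) = (3 + x)*(2*x) = 2*x*(3 + x))
(25 + 124)*(I(5, -8)/(-26) - 73/(-25)) = (25 + 124)*((2*(-8)*(3 - 8))/(-26) - 73/(-25)) = 149*((2*(-8)*(-5))*(-1/26) - 73*(-1/25)) = 149*(80*(-1/26) + 73/25) = 149*(-40/13 + 73/25) = 149*(-51/325) = -7599/325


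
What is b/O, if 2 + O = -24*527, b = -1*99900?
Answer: 1998/253 ≈ 7.8972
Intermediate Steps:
b = -99900
O = -12650 (O = -2 - 24*527 = -2 - 12648 = -12650)
b/O = -99900/(-12650) = -99900*(-1/12650) = 1998/253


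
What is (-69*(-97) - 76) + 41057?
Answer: 47674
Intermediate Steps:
(-69*(-97) - 76) + 41057 = (6693 - 76) + 41057 = 6617 + 41057 = 47674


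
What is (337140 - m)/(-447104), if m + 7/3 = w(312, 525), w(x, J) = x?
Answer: -1010491/1341312 ≈ -0.75336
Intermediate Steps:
m = 929/3 (m = -7/3 + 312 = 929/3 ≈ 309.67)
(337140 - m)/(-447104) = (337140 - 1*929/3)/(-447104) = (337140 - 929/3)*(-1/447104) = (1010491/3)*(-1/447104) = -1010491/1341312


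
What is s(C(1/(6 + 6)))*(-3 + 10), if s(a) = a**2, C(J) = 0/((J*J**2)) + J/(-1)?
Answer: 7/144 ≈ 0.048611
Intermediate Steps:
C(J) = -J (C(J) = 0/(J**3) + J*(-1) = 0/J**3 - J = 0 - J = -J)
s(C(1/(6 + 6)))*(-3 + 10) = (-1/(6 + 6))**2*(-3 + 10) = (-1/12)**2*7 = (1/144)*7 = 7/144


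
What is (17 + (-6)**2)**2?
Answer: 2809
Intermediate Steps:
(17 + (-6)**2)**2 = (17 + 36)**2 = 53**2 = 2809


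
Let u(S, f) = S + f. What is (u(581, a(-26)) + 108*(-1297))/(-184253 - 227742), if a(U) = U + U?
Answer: 139547/411995 ≈ 0.33871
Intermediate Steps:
a(U) = 2*U
(u(581, a(-26)) + 108*(-1297))/(-184253 - 227742) = ((581 + 2*(-26)) + 108*(-1297))/(-184253 - 227742) = ((581 - 52) - 140076)/(-411995) = (529 - 140076)*(-1/411995) = -139547*(-1/411995) = 139547/411995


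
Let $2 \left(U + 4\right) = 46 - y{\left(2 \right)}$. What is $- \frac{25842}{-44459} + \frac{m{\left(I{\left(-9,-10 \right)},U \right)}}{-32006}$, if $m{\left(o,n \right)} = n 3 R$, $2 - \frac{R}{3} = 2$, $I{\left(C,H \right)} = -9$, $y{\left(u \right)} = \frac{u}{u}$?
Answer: $\frac{25842}{44459} \approx 0.58125$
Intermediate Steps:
$y{\left(u \right)} = 1$
$R = 0$ ($R = 6 - 6 = 0$)
$U = \frac{37}{2}$ ($U = -4 + \frac{46 - 1}{2} = -4 + \frac{1}{2} \cdot 45 = -4 + \frac{45}{2} = \frac{37}{2} \approx 18.5$)
$m{\left(o,n \right)} = 0$ ($m{\left(o,n \right)} = n 3 \cdot 0 = 3 n 0 = 0$)
$- \frac{25842}{-44459} + \frac{m{\left(I{\left(-9,-10 \right)},U \right)}}{-32006} = - \frac{25842}{-44459} + \frac{0}{-32006} = \left(-25842\right) \left(- \frac{1}{44459}\right) + 0 \left(- \frac{1}{32006}\right) = \frac{25842}{44459} + 0 = \frac{25842}{44459}$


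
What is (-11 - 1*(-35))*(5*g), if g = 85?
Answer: 10200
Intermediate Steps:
(-11 - 1*(-35))*(5*g) = (-11 - 1*(-35))*(5*85) = (-11 + 35)*425 = 24*425 = 10200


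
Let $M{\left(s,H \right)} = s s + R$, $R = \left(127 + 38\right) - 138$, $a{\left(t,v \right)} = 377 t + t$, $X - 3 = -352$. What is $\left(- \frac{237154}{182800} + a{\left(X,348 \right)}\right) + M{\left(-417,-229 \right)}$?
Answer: $\frac{3838133023}{91400} \approx 41993.0$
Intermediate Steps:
$X = -349$ ($X = 3 - 352 = -349$)
$a{\left(t,v \right)} = 378 t$
$R = 27$ ($R = 165 - 138 = 27$)
$M{\left(s,H \right)} = 27 + s^{2}$ ($M{\left(s,H \right)} = s s + 27 = s^{2} + 27 = 27 + s^{2}$)
$\left(- \frac{237154}{182800} + a{\left(X,348 \right)}\right) + M{\left(-417,-229 \right)} = \left(- \frac{237154}{182800} + 378 \left(-349\right)\right) + \left(27 + \left(-417\right)^{2}\right) = \left(\left(-237154\right) \frac{1}{182800} - 131922\right) + \left(27 + 173889\right) = \left(- \frac{118577}{91400} - 131922\right) + 173916 = - \frac{12057789377}{91400} + 173916 = \frac{3838133023}{91400}$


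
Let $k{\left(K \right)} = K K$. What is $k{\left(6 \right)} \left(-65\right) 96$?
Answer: $-224640$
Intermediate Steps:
$k{\left(K \right)} = K^{2}$
$k{\left(6 \right)} \left(-65\right) 96 = 6^{2} \left(-65\right) 96 = 36 \left(-65\right) 96 = \left(-2340\right) 96 = -224640$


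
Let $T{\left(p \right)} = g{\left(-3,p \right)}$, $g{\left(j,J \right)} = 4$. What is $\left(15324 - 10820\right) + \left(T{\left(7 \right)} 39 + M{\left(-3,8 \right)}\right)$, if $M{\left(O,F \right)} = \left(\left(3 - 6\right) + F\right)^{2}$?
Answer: $4685$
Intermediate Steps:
$M{\left(O,F \right)} = \left(-3 + F\right)^{2}$ ($M{\left(O,F \right)} = \left(\left(3 - 6\right) + F\right)^{2} = \left(-3 + F\right)^{2}$)
$T{\left(p \right)} = 4$
$\left(15324 - 10820\right) + \left(T{\left(7 \right)} 39 + M{\left(-3,8 \right)}\right) = \left(15324 - 10820\right) + \left(4 \cdot 39 + \left(-3 + 8\right)^{2}\right) = 4504 + \left(156 + 5^{2}\right) = 4504 + \left(156 + 25\right) = 4504 + 181 = 4685$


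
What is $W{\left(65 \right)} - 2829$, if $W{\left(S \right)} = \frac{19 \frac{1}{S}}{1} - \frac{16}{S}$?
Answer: $- \frac{183882}{65} \approx -2829.0$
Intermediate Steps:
$W{\left(S \right)} = \frac{3}{S}$ ($W{\left(S \right)} = \frac{19}{S} 1 - \frac{16}{S} = \frac{19}{S} - \frac{16}{S} = \frac{3}{S}$)
$W{\left(65 \right)} - 2829 = \frac{3}{65} - 2829 = - \frac{183882}{65}$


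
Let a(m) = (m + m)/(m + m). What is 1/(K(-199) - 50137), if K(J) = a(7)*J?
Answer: -1/50336 ≈ -1.9867e-5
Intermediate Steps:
a(m) = 1 (a(m) = (2*m)/((2*m)) = (2*m)*(1/(2*m)) = 1)
K(J) = J (K(J) = 1*J = J)
1/(K(-199) - 50137) = 1/(-199 - 50137) = 1/(-50336) = -1/50336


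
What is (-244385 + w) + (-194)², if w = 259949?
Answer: 53200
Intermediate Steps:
(-244385 + w) + (-194)² = (-244385 + 259949) + (-194)² = 15564 + 37636 = 53200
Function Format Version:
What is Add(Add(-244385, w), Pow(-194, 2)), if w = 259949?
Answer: 53200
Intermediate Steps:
Add(Add(-244385, w), Pow(-194, 2)) = Add(Add(-244385, 259949), Pow(-194, 2)) = Add(15564, 37636) = 53200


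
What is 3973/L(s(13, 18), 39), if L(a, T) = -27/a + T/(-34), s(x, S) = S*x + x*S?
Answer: -3512132/1065 ≈ -3297.8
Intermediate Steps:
s(x, S) = 2*S*x (s(x, S) = S*x + S*x = 2*S*x)
L(a, T) = -27/a - T/34 (L(a, T) = -27/a + T*(-1/34) = -27/a - T/34)
3973/L(s(13, 18), 39) = 3973/(-27/(2*18*13) - 1/34*39) = 3973/(-27/468 - 39/34) = 3973/(-27*1/468 - 39/34) = 3973/(-3/52 - 39/34) = 3973/(-1065/884) = 3973*(-884/1065) = -3512132/1065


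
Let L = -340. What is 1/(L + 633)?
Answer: 1/293 ≈ 0.0034130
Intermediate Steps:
1/(L + 633) = 1/(-340 + 633) = 1/293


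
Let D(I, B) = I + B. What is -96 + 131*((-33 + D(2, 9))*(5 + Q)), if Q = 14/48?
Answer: -184159/12 ≈ -15347.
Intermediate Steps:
Q = 7/24 (Q = 14*(1/48) = 7/24 ≈ 0.29167)
D(I, B) = B + I
-96 + 131*((-33 + D(2, 9))*(5 + Q)) = -96 + 131*((-33 + (9 + 2))*(5 + 7/24)) = -96 + 131*((-33 + 11)*(127/24)) = -96 + 131*(-22*127/24) = -96 + 131*(-1397/12) = -96 - 183007/12 = -184159/12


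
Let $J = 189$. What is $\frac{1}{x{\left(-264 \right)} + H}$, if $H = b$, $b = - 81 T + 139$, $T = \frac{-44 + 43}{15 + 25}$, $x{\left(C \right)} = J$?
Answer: $\frac{40}{13201} \approx 0.0030301$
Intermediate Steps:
$x{\left(C \right)} = 189$
$T = - \frac{1}{40} \approx -0.025$
$b = \frac{5641}{40}$ ($b = \left(-81\right) \left(- \frac{1}{40}\right) + 139 = \frac{81}{40} + 139 = \frac{5641}{40} \approx 141.02$)
$H = \frac{5641}{40} \approx 141.02$
$\frac{1}{x{\left(-264 \right)} + H} = \frac{1}{189 + \frac{5641}{40}} = \frac{1}{\frac{13201}{40}} = \frac{40}{13201}$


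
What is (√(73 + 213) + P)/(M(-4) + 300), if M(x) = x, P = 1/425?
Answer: 1/125800 + √286/296 ≈ 0.057142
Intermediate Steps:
P = 1/425 ≈ 0.0023529
(√(73 + 213) + P)/(M(-4) + 300) = (√(73 + 213) + 1/425)/(-4 + 300) = (√286 + 1/425)/296 = (1/425 + √286)*(1/296) = 1/125800 + √286/296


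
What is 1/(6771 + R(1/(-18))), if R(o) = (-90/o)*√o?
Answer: 2257/15330747 - 30*I*√2/5110249 ≈ 0.00014722 - 8.3022e-6*I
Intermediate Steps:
R(o) = -90/√o
1/(6771 + R(1/(-18))) = 1/(6771 - 90*(-3*I*√2)) = 1/(6771 - (-270)*I*√2) = 1/(6771 + 270*I*√2)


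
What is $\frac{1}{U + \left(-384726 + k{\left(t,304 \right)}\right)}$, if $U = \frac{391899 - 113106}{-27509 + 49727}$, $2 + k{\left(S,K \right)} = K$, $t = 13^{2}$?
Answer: $- \frac{7406}{2846951213} \approx -2.6014 \cdot 10^{-6}$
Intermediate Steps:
$t = 169$
$k{\left(S,K \right)} = -2 + K$
$U = \frac{92931}{7406}$ ($U = \frac{278793}{22218} = 278793 \cdot \frac{1}{22218} = \frac{92931}{7406} \approx 12.548$)
$\frac{1}{U + \left(-384726 + k{\left(t,304 \right)}\right)} = \frac{1}{\frac{92931}{7406} + \left(-384726 + \left(-2 + 304\right)\right)} = \frac{1}{\frac{92931}{7406} + \left(-384726 + 302\right)} = \frac{1}{\frac{92931}{7406} - 384424} = \frac{1}{- \frac{2846951213}{7406}} = - \frac{7406}{2846951213}$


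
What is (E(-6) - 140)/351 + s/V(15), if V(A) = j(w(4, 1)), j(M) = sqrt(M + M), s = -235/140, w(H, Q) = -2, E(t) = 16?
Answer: -124/351 + 47*I/56 ≈ -0.35328 + 0.83929*I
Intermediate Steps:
s = -47/28 (s = -235*1/140 = -47/28 ≈ -1.6786)
j(M) = sqrt(2)*sqrt(M) (j(M) = sqrt(2*M) = sqrt(2)*sqrt(M))
V(A) = 2*I (V(A) = sqrt(2)*sqrt(-2) = sqrt(2)*(I*sqrt(2)) = 2*I)
(E(-6) - 140)/351 + s/V(15) = (16 - 140)/351 - 47*(-I/2)/28 = -124*1/351 - (-47)*I/56 = -124/351 + 47*I/56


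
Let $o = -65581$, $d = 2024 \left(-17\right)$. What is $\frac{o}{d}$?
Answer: $\frac{65581}{34408} \approx 1.906$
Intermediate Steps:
$d = -34408$
$\frac{o}{d} = - \frac{65581}{-34408} = \left(-65581\right) \left(- \frac{1}{34408}\right) = \frac{65581}{34408}$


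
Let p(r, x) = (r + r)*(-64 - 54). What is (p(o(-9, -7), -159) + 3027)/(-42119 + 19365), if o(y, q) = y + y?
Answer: -7275/22754 ≈ -0.31972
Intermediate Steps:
o(y, q) = 2*y
p(r, x) = -236*r (p(r, x) = (2*r)*(-118) = -236*r)
(p(o(-9, -7), -159) + 3027)/(-42119 + 19365) = (-472*(-9) + 3027)/(-42119 + 19365) = (-236*(-18) + 3027)/(-22754) = (4248 + 3027)*(-1/22754) = 7275*(-1/22754) = -7275/22754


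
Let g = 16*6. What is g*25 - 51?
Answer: 2349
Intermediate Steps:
g = 96
g*25 - 51 = 96*25 - 51 = 2400 - 51 = 2349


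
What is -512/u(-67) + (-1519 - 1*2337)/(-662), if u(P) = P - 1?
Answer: 75144/5627 ≈ 13.354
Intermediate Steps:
u(P) = -1 + P
-512/u(-67) + (-1519 - 1*2337)/(-662) = -512/(-1 - 67) + (-1519 - 1*2337)/(-662) = -512/(-68) + (-1519 - 2337)*(-1/662) = -512*(-1/68) - 3856*(-1/662) = 128/17 + 1928/331 = 75144/5627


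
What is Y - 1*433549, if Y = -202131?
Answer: -635680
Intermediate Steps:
Y - 1*433549 = -202131 - 1*433549 = -202131 - 433549 = -635680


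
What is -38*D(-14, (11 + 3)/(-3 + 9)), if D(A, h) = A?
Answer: 532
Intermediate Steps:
-38*D(-14, (11 + 3)/(-3 + 9)) = -38*(-14) = 532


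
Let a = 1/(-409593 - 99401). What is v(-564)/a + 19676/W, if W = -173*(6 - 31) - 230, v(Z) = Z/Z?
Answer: -2084310754/4095 ≈ -5.0899e+5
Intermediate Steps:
v(Z) = 1
a = -1/508994 (a = 1/(-508994) = -1/508994 ≈ -1.9647e-6)
W = 4095 (W = -173*(-25) - 230 = 4325 - 230 = 4095)
v(-564)/a + 19676/W = 1/(-1/508994) + 19676/4095 = 1*(-508994) + 19676*(1/4095) = -508994 + 19676/4095 = -2084310754/4095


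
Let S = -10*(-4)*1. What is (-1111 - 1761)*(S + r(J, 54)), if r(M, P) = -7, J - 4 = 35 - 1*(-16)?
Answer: -94776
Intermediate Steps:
J = 55 (J = 4 + (35 - 1*(-16)) = 4 + (35 + 16) = 4 + 51 = 55)
S = 40 (S = 40*1 = 40)
(-1111 - 1761)*(S + r(J, 54)) = (-1111 - 1761)*(40 - 7) = -2872*33 = -94776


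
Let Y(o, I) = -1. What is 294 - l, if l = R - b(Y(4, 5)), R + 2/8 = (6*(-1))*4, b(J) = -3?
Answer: 1261/4 ≈ 315.25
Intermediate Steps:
R = -97/4 (R = -¼ + (6*(-1))*4 = -¼ - 6*4 = -¼ - 24 = -97/4 ≈ -24.250)
l = -85/4 (l = -97/4 - 1*(-3) = -97/4 + 3 = -85/4 ≈ -21.250)
294 - l = 294 - 1*(-85/4) = 294 + 85/4 = 1261/4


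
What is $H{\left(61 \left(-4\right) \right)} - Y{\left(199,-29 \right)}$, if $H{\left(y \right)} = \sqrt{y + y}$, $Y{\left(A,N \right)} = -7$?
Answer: $7 + 2 i \sqrt{122} \approx 7.0 + 22.091 i$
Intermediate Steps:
$H{\left(y \right)} = \sqrt{2} \sqrt{y}$ ($H{\left(y \right)} = \sqrt{2 y} = \sqrt{2} \sqrt{y}$)
$H{\left(61 \left(-4\right) \right)} - Y{\left(199,-29 \right)} = \sqrt{2} \sqrt{61 \left(-4\right)} - -7 = \sqrt{2} \sqrt{-244} + 7 = \sqrt{2} \cdot 2 i \sqrt{61} + 7 = 2 i \sqrt{122} + 7 = 7 + 2 i \sqrt{122}$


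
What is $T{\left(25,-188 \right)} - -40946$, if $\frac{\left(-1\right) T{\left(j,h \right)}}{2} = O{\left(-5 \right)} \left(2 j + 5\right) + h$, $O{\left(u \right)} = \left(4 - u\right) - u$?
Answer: $39782$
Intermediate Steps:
$O{\left(u \right)} = 4 - 2 u$
$T{\left(j,h \right)} = -140 - 56 j - 2 h$ ($T{\left(j,h \right)} = - 2 \left(\left(4 - -10\right) \left(2 j + 5\right) + h\right) = - 2 \left(\left(4 + 10\right) \left(5 + 2 j\right) + h\right) = - 2 \left(14 \left(5 + 2 j\right) + h\right) = - 2 \left(\left(70 + 28 j\right) + h\right) = - 2 \left(70 + h + 28 j\right) = -140 - 56 j - 2 h$)
$T{\left(25,-188 \right)} - -40946 = \left(-140 - 1400 - -376\right) - -40946 = \left(-140 - 1400 + 376\right) + 40946 = -1164 + 40946 = 39782$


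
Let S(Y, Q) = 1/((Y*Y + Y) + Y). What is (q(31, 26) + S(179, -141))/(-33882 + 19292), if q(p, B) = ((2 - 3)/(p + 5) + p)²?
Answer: -40279248071/612621027360 ≈ -0.065749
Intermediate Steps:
q(p, B) = (p - 1/(5 + p))² (q(p, B) = (-1/(5 + p) + p)² = (p - 1/(5 + p))²)
S(Y, Q) = 1/(Y² + 2*Y) (S(Y, Q) = 1/((Y² + Y) + Y) = 1/((Y + Y²) + Y) = 1/(Y² + 2*Y))
(q(31, 26) + S(179, -141))/(-33882 + 19292) = ((-1 + 31² + 5*31)²/(5 + 31)² + 1/(179*(2 + 179)))/(-33882 + 19292) = ((-1 + 961 + 155)²/36² + (1/179)/181)/(-14590) = ((1/1296)*1115² + (1/179)*(1/181))*(-1/14590) = ((1/1296)*1243225 + 1/32399)*(-1/14590) = (1243225/1296 + 1/32399)*(-1/14590) = (40279248071/41989104)*(-1/14590) = -40279248071/612621027360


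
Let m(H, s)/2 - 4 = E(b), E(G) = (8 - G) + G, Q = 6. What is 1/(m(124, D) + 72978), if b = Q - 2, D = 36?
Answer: 1/73002 ≈ 1.3698e-5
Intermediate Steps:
b = 4 (b = 6 - 2 = 4)
E(G) = 8
m(H, s) = 24 (m(H, s) = 8 + 2*8 = 8 + 16 = 24)
1/(m(124, D) + 72978) = 1/(24 + 72978) = 1/73002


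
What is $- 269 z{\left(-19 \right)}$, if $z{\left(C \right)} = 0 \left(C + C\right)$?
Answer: $0$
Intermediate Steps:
$z{\left(C \right)} = 0$ ($z{\left(C \right)} = 0 \cdot 2 C = 0$)
$- 269 z{\left(-19 \right)} = \left(-269\right) 0 = 0$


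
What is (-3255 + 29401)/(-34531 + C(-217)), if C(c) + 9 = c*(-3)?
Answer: -26146/33889 ≈ -0.77152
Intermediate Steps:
C(c) = -9 - 3*c (C(c) = -9 + c*(-3) = -9 - 3*c)
(-3255 + 29401)/(-34531 + C(-217)) = (-3255 + 29401)/(-34531 + (-9 - 3*(-217))) = 26146/(-34531 + (-9 + 651)) = 26146/(-34531 + 642) = 26146/(-33889) = 26146*(-1/33889) = -26146/33889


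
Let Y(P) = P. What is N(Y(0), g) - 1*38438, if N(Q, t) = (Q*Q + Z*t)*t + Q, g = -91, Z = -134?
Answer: -1148092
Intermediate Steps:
N(Q, t) = Q + t*(Q² - 134*t) (N(Q, t) = (Q*Q - 134*t)*t + Q = (Q² - 134*t)*t + Q = t*(Q² - 134*t) + Q = Q + t*(Q² - 134*t))
N(Y(0), g) - 1*38438 = (0 - 134*(-91)² - 91*0²) - 1*38438 = (0 - 134*8281 - 91*0) - 38438 = (0 - 1109654 + 0) - 38438 = -1109654 - 38438 = -1148092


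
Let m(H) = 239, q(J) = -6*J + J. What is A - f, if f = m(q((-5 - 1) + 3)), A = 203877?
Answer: 203638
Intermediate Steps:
q(J) = -5*J
f = 239
A - f = 203877 - 1*239 = 203877 - 239 = 203638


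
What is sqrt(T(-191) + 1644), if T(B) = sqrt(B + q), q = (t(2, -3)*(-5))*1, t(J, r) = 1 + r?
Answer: sqrt(1644 + I*sqrt(181)) ≈ 40.547 + 0.1659*I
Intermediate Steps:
q = 10 (q = ((1 - 3)*(-5))*1 = -2*(-5)*1 = 10*1 = 10)
T(B) = sqrt(10 + B) (T(B) = sqrt(B + 10) = sqrt(10 + B))
sqrt(T(-191) + 1644) = sqrt(sqrt(10 - 191) + 1644) = sqrt(sqrt(-181) + 1644) = sqrt(I*sqrt(181) + 1644) = sqrt(1644 + I*sqrt(181))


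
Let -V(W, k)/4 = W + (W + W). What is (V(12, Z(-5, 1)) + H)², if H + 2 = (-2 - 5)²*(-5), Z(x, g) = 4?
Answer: 152881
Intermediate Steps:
H = -247 (H = -2 + (-2 - 5)²*(-5) = -2 + (-7)²*(-5) = -2 + 49*(-5) = -2 - 245 = -247)
V(W, k) = -12*W (V(W, k) = -4*(W + (W + W)) = -4*(W + 2*W) = -12*W)
(V(12, Z(-5, 1)) + H)² = (-12*12 - 247)² = (-144 - 247)² = (-391)² = 152881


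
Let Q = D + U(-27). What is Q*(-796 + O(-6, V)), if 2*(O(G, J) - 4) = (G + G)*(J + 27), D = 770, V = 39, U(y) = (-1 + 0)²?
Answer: -915948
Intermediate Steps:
U(y) = 1 (U(y) = (-1)² = 1)
O(G, J) = 4 + G*(27 + J) (O(G, J) = 4 + ((G + G)*(J + 27))/2 = 4 + ((2*G)*(27 + J))/2 = 4 + (2*G*(27 + J))/2 = 4 + G*(27 + J))
Q = 771 (Q = 770 + 1 = 771)
Q*(-796 + O(-6, V)) = 771*(-796 + (4 + 27*(-6) - 6*39)) = 771*(-796 + (4 - 162 - 234)) = 771*(-796 - 392) = 771*(-1188) = -915948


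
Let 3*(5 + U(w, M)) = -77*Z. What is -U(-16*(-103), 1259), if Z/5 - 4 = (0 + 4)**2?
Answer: 7715/3 ≈ 2571.7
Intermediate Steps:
Z = 100 (Z = 20 + 5*(0 + 4)**2 = 20 + 5*4**2 = 20 + 5*16 = 20 + 80 = 100)
U(w, M) = -7715/3 (U(w, M) = -5 + (-77*100)/3 = -5 + (1/3)*(-7700) = -5 - 7700/3 = -7715/3)
-U(-16*(-103), 1259) = -1*(-7715/3) = 7715/3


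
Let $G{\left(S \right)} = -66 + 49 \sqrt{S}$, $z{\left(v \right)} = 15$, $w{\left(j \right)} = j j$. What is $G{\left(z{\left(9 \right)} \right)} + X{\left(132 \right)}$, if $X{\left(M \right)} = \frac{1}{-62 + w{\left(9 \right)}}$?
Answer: $- \frac{1253}{19} + 49 \sqrt{15} \approx 123.83$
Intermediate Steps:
$w{\left(j \right)} = j^{2}$
$X{\left(M \right)} = \frac{1}{19}$ ($X{\left(M \right)} = \frac{1}{-62 + 9^{2}} = \frac{1}{-62 + 81} = \frac{1}{19}$)
$G{\left(z{\left(9 \right)} \right)} + X{\left(132 \right)} = \left(-66 + 49 \sqrt{15}\right) + \frac{1}{19} = - \frac{1253}{19} + 49 \sqrt{15}$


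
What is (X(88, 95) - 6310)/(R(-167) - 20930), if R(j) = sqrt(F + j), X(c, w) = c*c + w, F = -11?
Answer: -1454635/19912049 - 139*I*sqrt(178)/39824098 ≈ -0.073053 - 4.6567e-5*I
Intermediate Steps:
X(c, w) = w + c**2 (X(c, w) = c**2 + w = w + c**2)
R(j) = sqrt(-11 + j)
(X(88, 95) - 6310)/(R(-167) - 20930) = ((95 + 88**2) - 6310)/(sqrt(-11 - 167) - 20930) = ((95 + 7744) - 6310)/(sqrt(-178) - 20930) = (7839 - 6310)/(I*sqrt(178) - 20930) = 1529/(-20930 + I*sqrt(178))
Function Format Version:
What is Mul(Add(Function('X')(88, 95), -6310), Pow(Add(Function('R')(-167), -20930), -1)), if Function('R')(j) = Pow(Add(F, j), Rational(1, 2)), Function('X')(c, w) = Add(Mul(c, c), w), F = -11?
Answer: Add(Rational(-1454635, 19912049), Mul(Rational(-139, 39824098), I, Pow(178, Rational(1, 2)))) ≈ Add(-0.073053, Mul(-4.6567e-5, I))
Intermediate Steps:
Function('X')(c, w) = Add(w, Pow(c, 2)) (Function('X')(c, w) = Add(Pow(c, 2), w) = Add(w, Pow(c, 2)))
Function('R')(j) = Pow(Add(-11, j), Rational(1, 2))
Mul(Add(Function('X')(88, 95), -6310), Pow(Add(Function('R')(-167), -20930), -1)) = Mul(Add(Add(95, Pow(88, 2)), -6310), Pow(Add(Pow(Add(-11, -167), Rational(1, 2)), -20930), -1)) = Mul(Add(Add(95, 7744), -6310), Pow(Add(Pow(-178, Rational(1, 2)), -20930), -1)) = Mul(Add(7839, -6310), Pow(Add(Mul(I, Pow(178, Rational(1, 2))), -20930), -1)) = Mul(1529, Pow(Add(-20930, Mul(I, Pow(178, Rational(1, 2)))), -1))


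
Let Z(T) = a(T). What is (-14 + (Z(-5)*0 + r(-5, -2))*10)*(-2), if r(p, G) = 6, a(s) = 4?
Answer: -92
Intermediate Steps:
Z(T) = 4
(-14 + (Z(-5)*0 + r(-5, -2))*10)*(-2) = (-14 + (4*0 + 6)*10)*(-2) = (-14 + (0 + 6)*10)*(-2) = (-14 + 6*10)*(-2) = (-14 + 60)*(-2) = 46*(-2) = -92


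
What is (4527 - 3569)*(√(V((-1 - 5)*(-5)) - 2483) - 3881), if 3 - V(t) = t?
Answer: -3717998 + 958*I*√2510 ≈ -3.718e+6 + 47996.0*I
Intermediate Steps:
V(t) = 3 - t
(4527 - 3569)*(√(V((-1 - 5)*(-5)) - 2483) - 3881) = (4527 - 3569)*(√((3 - (-1 - 5)*(-5)) - 2483) - 3881) = 958*(√((3 - (-6)*(-5)) - 2483) - 3881) = 958*(√((3 - 1*30) - 2483) - 3881) = 958*(√((3 - 30) - 2483) - 3881) = 958*(√(-27 - 2483) - 3881) = 958*(√(-2510) - 3881) = 958*(I*√2510 - 3881) = 958*(-3881 + I*√2510) = -3717998 + 958*I*√2510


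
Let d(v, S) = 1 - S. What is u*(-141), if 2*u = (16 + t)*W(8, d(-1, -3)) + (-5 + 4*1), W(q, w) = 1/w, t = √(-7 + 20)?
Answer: -423/2 - 141*√13/8 ≈ -275.05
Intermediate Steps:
t = √13 ≈ 3.6056
u = 3/2 + √13/8 (u = ((16 + √13)/(1 - 1*(-3)) + (-5 + 4*1))/2 = ((16 + √13)/(1 + 3) + (-5 + 4))/2 = ((16 + √13)/4 - 1)/2 = ((16 + √13)*(¼) - 1)/2 = ((4 + √13/4) - 1)/2 = (3 + √13/4)/2 = 3/2 + √13/8 ≈ 1.9507)
u*(-141) = (3/2 + √13/8)*(-141) = -423/2 - 141*√13/8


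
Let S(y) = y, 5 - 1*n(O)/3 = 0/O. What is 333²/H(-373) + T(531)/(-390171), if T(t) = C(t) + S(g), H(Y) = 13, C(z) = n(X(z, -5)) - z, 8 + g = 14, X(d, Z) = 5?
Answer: 14421892883/1690741 ≈ 8529.9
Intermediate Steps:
n(O) = 15 (n(O) = 15 - 0/O = 15 - 3*0 = 15 + 0 = 15)
g = 6 (g = -8 + 14 = 6)
C(z) = 15 - z
T(t) = 21 - t (T(t) = (15 - t) + 6 = 21 - t)
333²/H(-373) + T(531)/(-390171) = 333²/13 + (21 - 1*531)/(-390171) = 110889*(1/13) + (21 - 531)*(-1/390171) = 110889/13 - 510*(-1/390171) = 110889/13 + 170/130057 = 14421892883/1690741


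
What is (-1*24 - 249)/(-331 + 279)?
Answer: 21/4 ≈ 5.2500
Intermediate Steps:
(-1*24 - 249)/(-331 + 279) = (-24 - 249)/(-52) = -273*(-1/52) = 21/4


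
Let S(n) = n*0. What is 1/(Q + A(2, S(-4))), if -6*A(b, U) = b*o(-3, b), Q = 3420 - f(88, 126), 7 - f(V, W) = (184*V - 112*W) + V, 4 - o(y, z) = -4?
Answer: 3/16735 ≈ 0.00017926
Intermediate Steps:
o(y, z) = 8 (o(y, z) = 4 - 1*(-4) = 4 + 4 = 8)
f(V, W) = 7 - 185*V + 112*W (f(V, W) = 7 - ((184*V - 112*W) + V) = 7 - ((-112*W + 184*V) + V) = 7 - (-112*W + 185*V) = 7 + (-185*V + 112*W) = 7 - 185*V + 112*W)
S(n) = 0
Q = 5581 (Q = 3420 - (7 - 185*88 + 112*126) = 3420 - (7 - 16280 + 14112) = 3420 - 1*(-2161) = 3420 + 2161 = 5581)
A(b, U) = -4*b/3 (A(b, U) = -b*8/6 = -4*b/3)
1/(Q + A(2, S(-4))) = 1/(5581 - 4/3*2) = 1/(5581 - 8/3) = 1/(16735/3) = 3/16735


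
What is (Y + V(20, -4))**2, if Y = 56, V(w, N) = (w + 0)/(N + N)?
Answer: 11449/4 ≈ 2862.3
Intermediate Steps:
V(w, N) = w/(2*N) (V(w, N) = w/((2*N)) = w*(1/(2*N)) = w/(2*N))
(Y + V(20, -4))**2 = (56 + (1/2)*20/(-4))**2 = (56 + (1/2)*20*(-1/4))**2 = (56 - 5/2)**2 = (107/2)**2 = 11449/4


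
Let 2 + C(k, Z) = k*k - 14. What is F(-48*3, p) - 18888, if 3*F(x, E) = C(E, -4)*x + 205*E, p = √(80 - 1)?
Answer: -21912 + 205*√79/3 ≈ -21305.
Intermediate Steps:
p = √79 ≈ 8.8882
C(k, Z) = -16 + k² (C(k, Z) = -2 + (k*k - 14) = -2 + (k² - 14) = -2 + (-14 + k²) = -16 + k²)
F(x, E) = 205*E/3 + x*(-16 + E²)/3 (F(x, E) = ((-16 + E²)*x + 205*E)/3 = (x*(-16 + E²) + 205*E)/3 = (205*E + x*(-16 + E²))/3 = 205*E/3 + x*(-16 + E²)/3)
F(-48*3, p) - 18888 = (205*√79/3 + (-48*3)*(-16 + (√79)²)/3) - 18888 = (205*√79/3 + (⅓)*(-144)*(-16 + 79)) - 18888 = (205*√79/3 + (⅓)*(-144)*63) - 18888 = (205*√79/3 - 3024) - 18888 = (-3024 + 205*√79/3) - 18888 = -21912 + 205*√79/3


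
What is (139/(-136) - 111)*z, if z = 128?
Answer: -243760/17 ≈ -14339.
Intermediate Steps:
(139/(-136) - 111)*z = (139/(-136) - 111)*128 = (139*(-1/136) - 111)*128 = (-139/136 - 111)*128 = -15235/136*128 = -243760/17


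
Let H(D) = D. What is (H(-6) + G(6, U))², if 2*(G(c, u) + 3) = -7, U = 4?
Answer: 625/4 ≈ 156.25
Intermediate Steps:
G(c, u) = -13/2 (G(c, u) = -3 + (½)*(-7) = -3 - 7/2 = -13/2)
(H(-6) + G(6, U))² = (-6 - 13/2)² = (-25/2)² = 625/4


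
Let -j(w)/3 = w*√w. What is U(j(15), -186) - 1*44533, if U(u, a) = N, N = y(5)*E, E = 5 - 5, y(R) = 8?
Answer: -44533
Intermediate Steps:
E = 0
j(w) = -3*w^(3/2) (j(w) = -3*w*√w = -3*w^(3/2))
N = 0 (N = 8*0 = 0)
U(u, a) = 0
U(j(15), -186) - 1*44533 = 0 - 1*44533 = 0 - 44533 = -44533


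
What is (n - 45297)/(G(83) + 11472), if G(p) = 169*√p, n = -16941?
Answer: -713994336/129236221 + 10518222*√83/129236221 ≈ -4.7832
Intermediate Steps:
(n - 45297)/(G(83) + 11472) = (-16941 - 45297)/(169*√83 + 11472) = -62238/(11472 + 169*√83)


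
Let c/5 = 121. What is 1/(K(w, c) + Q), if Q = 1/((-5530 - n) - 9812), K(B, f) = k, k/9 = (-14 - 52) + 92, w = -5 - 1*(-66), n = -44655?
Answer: 29313/6859243 ≈ 0.0042735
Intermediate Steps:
w = 61 (w = -5 + 66 = 61)
c = 605 (c = 5*121 = 605)
k = 234 (k = 9*((-14 - 52) + 92) = 9*(-66 + 92) = 9*26 = 234)
K(B, f) = 234
Q = 1/29313 (Q = 1/((-5530 - 1*(-44655)) - 9812) = 1/((-5530 + 44655) - 9812) = 1/(39125 - 9812) = 1/29313 ≈ 3.4115e-5)
1/(K(w, c) + Q) = 1/(234 + 1/29313) = 1/(6859243/29313) = 29313/6859243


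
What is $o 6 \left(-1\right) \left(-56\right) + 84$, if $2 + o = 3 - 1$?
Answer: $84$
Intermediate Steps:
$o = 0$ ($o = -2 + \left(3 - 1\right) = -2 + 2 = 0$)
$o 6 \left(-1\right) \left(-56\right) + 84 = 0 \cdot 6 \left(-1\right) \left(-56\right) + 84 = 0 \left(-1\right) \left(-56\right) + 84 = 0 \left(-56\right) + 84 = 0 + 84 = 84$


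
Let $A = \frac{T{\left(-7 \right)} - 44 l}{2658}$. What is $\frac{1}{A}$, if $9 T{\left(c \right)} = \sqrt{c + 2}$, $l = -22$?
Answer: $\frac{208408464}{75898949} - \frac{23922 i \sqrt{5}}{75898949} \approx 2.7459 - 0.00070477 i$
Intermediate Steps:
$T{\left(c \right)} = \frac{\sqrt{2 + c}}{9}$ ($T{\left(c \right)} = \frac{\sqrt{c + 2}}{9} = \frac{\sqrt{2 + c}}{9}$)
$A = \frac{484}{1329} + \frac{i \sqrt{5}}{23922}$ ($A = \frac{\frac{\sqrt{2 - 7}}{9} - -968}{2658} = \left(\frac{\sqrt{-5}}{9} + 968\right) \frac{1}{2658} = \left(\frac{i \sqrt{5}}{9} + 968\right) \frac{1}{2658} = \left(968 + \frac{i \sqrt{5}}{9}\right) \frac{1}{2658} = \frac{484}{1329} + \frac{i \sqrt{5}}{23922} \approx 0.36418 + 9.3473 \cdot 10^{-5} i$)
$\frac{1}{A} = \frac{1}{\frac{484}{1329} + \frac{i \sqrt{5}}{23922}}$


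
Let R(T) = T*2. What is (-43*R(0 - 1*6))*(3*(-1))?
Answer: -1548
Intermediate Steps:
R(T) = 2*T
(-43*R(0 - 1*6))*(3*(-1)) = (-86*(0 - 1*6))*(3*(-1)) = -86*(0 - 6)*(-3) = -86*(-6)*(-3) = -43*(-12)*(-3) = 516*(-3) = -1548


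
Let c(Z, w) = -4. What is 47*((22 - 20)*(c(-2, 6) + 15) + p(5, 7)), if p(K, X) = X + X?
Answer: 1692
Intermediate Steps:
p(K, X) = 2*X
47*((22 - 20)*(c(-2, 6) + 15) + p(5, 7)) = 47*((22 - 20)*(-4 + 15) + 2*7) = 47*(2*11 + 14) = 47*(22 + 14) = 47*36 = 1692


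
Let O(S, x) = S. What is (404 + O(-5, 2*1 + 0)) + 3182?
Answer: 3581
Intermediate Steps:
(404 + O(-5, 2*1 + 0)) + 3182 = (404 - 5) + 3182 = 399 + 3182 = 3581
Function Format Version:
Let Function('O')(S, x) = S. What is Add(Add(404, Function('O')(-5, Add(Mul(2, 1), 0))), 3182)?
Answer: 3581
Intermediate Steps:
Add(Add(404, Function('O')(-5, Add(Mul(2, 1), 0))), 3182) = Add(Add(404, -5), 3182) = Add(399, 3182) = 3581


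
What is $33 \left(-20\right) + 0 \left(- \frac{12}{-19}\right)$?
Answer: $-660$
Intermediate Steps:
$33 \left(-20\right) + 0 \left(- \frac{12}{-19}\right) = -660 + 0 \left(\left(-12\right) \left(- \frac{1}{19}\right)\right) = -660 + 0 \cdot \frac{12}{19} = -660 + 0 = -660$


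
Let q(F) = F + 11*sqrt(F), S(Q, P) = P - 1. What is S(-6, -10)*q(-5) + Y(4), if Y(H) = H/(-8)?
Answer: 109/2 - 121*I*sqrt(5) ≈ 54.5 - 270.56*I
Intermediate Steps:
S(Q, P) = -1 + P
Y(H) = -H/8 (Y(H) = H*(-1/8) = -H/8)
S(-6, -10)*q(-5) + Y(4) = (-1 - 10)*(-5 + 11*sqrt(-5)) - 1/8*4 = -11*(-5 + 11*(I*sqrt(5))) - 1/2 = -11*(-5 + 11*I*sqrt(5)) - 1/2 = (55 - 121*I*sqrt(5)) - 1/2 = 109/2 - 121*I*sqrt(5)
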